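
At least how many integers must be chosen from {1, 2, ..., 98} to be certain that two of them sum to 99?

50

Partition {1, …, 98} into 49 pairs: {1,98}, {2,97}, …, {49,50}.
Choosing 49 integers — say the integers 1 through 49 — takes one from each pair and avoids the property.
Choosing 50 forces two into the same pair by pigeonhole, and those sum to 99. So 50.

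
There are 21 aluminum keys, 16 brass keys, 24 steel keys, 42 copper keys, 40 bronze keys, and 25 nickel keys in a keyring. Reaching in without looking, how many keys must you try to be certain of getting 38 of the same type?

161

Treat the 6 types as pigeonholes.
In the worst case we take at most 37 of each type, but all 21 aluminum, all 16 brass, all 24 steel, and all 25 nickel (fewer than 37), giving 21 + 16 + 24 + 37 + 37 + 25 = 160.
One more key then forces some type to 38, so 160 + 1 = 161.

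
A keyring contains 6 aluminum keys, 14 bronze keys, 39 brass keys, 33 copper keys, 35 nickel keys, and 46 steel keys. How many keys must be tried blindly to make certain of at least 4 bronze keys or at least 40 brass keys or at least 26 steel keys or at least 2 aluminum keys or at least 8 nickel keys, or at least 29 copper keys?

The worst case stops just short of every target: 1 aluminum, 3 bronze, 39 brass, 28 copper, 7 nickel, 25 steel — 1 + 3 + 39 + 28 + 7 + 25 = 103 keys.
One more key must push some type to its target, so 103 + 1 = 104.

104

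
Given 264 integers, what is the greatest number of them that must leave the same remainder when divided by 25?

11

The 264 integers fall into 25 residue classes modulo 25.
If each of the 25 residue classes modulo 25 held at most 10, the total would be at most 25 × 10 = 250 < 264, a contradiction.
So at least one holds ⌈264/25⌉ = 11.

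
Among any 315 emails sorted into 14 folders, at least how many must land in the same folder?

If each of the 14 folders held at most 22, the total would be at most 14 × 22 = 308 < 315, a contradiction.
So at least one holds ⌈315/14⌉ = 23.

23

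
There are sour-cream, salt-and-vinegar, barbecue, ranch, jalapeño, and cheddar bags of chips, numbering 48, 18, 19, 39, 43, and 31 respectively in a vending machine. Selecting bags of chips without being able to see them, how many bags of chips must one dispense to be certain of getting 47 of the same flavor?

197

Treat the 6 flavors as pigeonholes.
In the worst case we take at most 46 of each flavor, but all 18 salt-and-vinegar, all 19 barbecue, all 39 ranch, all 43 jalapeño, and all 31 cheddar (fewer than 46), giving 46 + 18 + 19 + 39 + 43 + 31 = 196.
One more bag of chips then forces some flavor to 47, so 196 + 1 = 197.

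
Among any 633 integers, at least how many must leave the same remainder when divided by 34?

19

If each of the 34 residue classes modulo 34 held at most 18, the total would be at most 34 × 18 = 612 < 633, a contradiction.
So at least one holds ⌈633/34⌉ = 19.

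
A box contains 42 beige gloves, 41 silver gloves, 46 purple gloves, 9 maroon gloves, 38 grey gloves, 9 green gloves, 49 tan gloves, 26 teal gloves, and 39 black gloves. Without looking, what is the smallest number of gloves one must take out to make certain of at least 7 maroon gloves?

To avoid maroon gloves as long as possible, exhaust the other 8 colors first.
The worst case draws every non-maroon glove first: 42 + 41 + 46 + 38 + 9 + 49 + 26 + 39 = 290.
The next 7 draws are then forced to be maroon, giving 290 + 7 = 297.

297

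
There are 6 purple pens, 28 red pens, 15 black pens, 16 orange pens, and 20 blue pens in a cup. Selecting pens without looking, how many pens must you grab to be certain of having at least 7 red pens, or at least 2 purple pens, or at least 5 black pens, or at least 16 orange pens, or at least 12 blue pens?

The worst case stops just short of every target: 1 purple, 6 red, 4 black, 15 orange, 11 blue — 1 + 6 + 4 + 15 + 11 = 37 pens.
One more pen must push some ink color to its target, so 37 + 1 = 38.

38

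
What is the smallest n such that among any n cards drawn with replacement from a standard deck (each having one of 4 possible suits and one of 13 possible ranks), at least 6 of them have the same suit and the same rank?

There are 4 × 13 = 52 (suit, rank) combinations acting as pigeonholes.
With 52 × 5 = 260 cards drawn with replacement from a standard deck we could place exactly 5 in each, with no (suit, rank) pair reaching 6.
One more forces some (suit, rank) pair to hold 6, so 260 + 1 = 261.

261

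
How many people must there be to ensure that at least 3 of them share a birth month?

There are 12 months of the year acting as pigeonholes.
With 12 × 2 = 24 people we could place exactly 2 in each, with no class reaching 3.
One more forces some class to hold 3, so 24 + 1 = 25.

25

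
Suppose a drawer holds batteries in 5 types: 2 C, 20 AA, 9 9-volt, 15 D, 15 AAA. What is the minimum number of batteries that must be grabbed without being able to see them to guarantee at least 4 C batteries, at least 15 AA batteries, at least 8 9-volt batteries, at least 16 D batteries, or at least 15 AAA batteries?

53

Each of the 5 types has its own threshold; avoid all of them simultaneously.
The worst case stops just short of every target: all 2 C, 14 AA, 7 9-volt, 15 D, 14 AAA — 2 + 14 + 7 + 15 + 14 = 52 batteries.
One more battery must push some type to its target, so 52 + 1 = 53.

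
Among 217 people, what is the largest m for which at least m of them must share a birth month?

The 217 people fall into 12 months of the year.
If each of the 12 months of the year held at most 18, the total would be at most 12 × 18 = 216 < 217, a contradiction.
So at least one holds ⌈217/12⌉ = 19.

19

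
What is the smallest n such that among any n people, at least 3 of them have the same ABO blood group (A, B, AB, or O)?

There are 4 ABO blood groups acting as pigeonholes.
With 4 × 2 = 8 people we could place exactly 2 in each, with no class reaching 3.
One more forces some class to hold 3, so 8 + 1 = 9.

9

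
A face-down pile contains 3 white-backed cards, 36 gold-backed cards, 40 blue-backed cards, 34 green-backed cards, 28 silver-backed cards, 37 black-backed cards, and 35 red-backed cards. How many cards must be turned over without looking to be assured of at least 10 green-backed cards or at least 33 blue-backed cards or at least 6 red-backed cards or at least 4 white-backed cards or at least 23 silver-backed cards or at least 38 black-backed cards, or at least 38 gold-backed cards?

The worst case stops just short of every target: 3 white-backed, all 36 gold-backed, 32 blue-backed, 9 green-backed, 22 silver-backed, 37 black-backed, 5 red-backed — 3 + 36 + 32 + 9 + 22 + 37 + 5 = 144 cards.
One more card must push some back color to its target, so 144 + 1 = 145.

145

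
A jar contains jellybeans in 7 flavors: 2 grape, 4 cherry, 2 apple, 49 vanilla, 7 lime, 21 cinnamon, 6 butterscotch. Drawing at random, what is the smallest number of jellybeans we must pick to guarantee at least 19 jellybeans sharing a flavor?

In the worst case we take at most 18 of each flavor, but all 2 grape, all 4 cherry, all 2 apple, all 7 lime, and all 6 butterscotch (fewer than 18), giving 2 + 4 + 2 + 18 + 7 + 18 + 6 = 57.
One more jellybean then forces some flavor to 19, so 57 + 1 = 58.

58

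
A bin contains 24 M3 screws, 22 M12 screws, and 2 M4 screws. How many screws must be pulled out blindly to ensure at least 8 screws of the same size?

In the worst case we take at most 7 of each size, but all 2 M4 (fewer than 7), giving 7 + 7 + 2 = 16.
One more screw then forces some size to 8, so 16 + 1 = 17.

17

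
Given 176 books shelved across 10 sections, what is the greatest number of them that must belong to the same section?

18

If each of the 10 sections held at most 17, the total would be at most 10 × 17 = 170 < 176, a contradiction.
So at least one holds ⌈176/10⌉ = 18.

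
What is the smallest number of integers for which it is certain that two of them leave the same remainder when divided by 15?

16

There are 15 residue classes modulo 15 acting as pigeonholes.
With 15 integers we could place one in each, avoiding any repeat.
One more forces some class to hold 2, so 15 + 1 = 16.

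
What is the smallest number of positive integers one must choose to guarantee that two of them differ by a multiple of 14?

15

Two integers differ by a multiple of 14 exactly when they share a remainder mod 14.
There are 14 residue classes mod 14, so 14 integers can all lie in distinct classes.
One more integer must repeat a residue, giving a difference divisible by 14. So n = 14 + 1 = 15.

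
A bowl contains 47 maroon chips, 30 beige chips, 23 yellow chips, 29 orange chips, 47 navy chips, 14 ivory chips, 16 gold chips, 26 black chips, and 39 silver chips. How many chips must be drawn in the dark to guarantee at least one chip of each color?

258

The hardest color to obtain is ivory: we could draw every other chip first — 271 − 14 = 257 chips — without a single ivory one.
The next draw must be ivory, so 257 + 1 = 258.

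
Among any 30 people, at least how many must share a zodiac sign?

There are 12 zodiac signs, which serve as the pigeonholes.
If each of the 12 zodiac signs held at most 2, the total would be at most 12 × 2 = 24 < 30, a contradiction.
So at least one holds ⌈30/12⌉ = 3.

3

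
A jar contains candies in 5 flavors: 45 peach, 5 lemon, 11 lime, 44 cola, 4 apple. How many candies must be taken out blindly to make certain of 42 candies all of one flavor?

103

In the worst case we take at most 41 of each flavor, but all 5 lemon, all 11 lime, and all 4 apple (fewer than 41), giving 41 + 5 + 11 + 41 + 4 = 102.
One more candy then forces some flavor to 42, so 102 + 1 = 103.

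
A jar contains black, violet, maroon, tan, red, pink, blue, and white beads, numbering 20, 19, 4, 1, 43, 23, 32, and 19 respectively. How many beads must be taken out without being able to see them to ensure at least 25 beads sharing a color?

135

Treat the 8 colors as pigeonholes.
In the worst case we take at most 24 of each color, but all 20 black, all 19 violet, all 4 maroon, all 1 tan, all 23 pink, and all 19 white (fewer than 24), giving 20 + 19 + 4 + 1 + 24 + 23 + 24 + 19 = 134.
One more bead then forces some color to 25, so 134 + 1 = 135.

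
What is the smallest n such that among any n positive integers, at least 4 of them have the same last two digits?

301

There are 100 possible two-digit endings acting as pigeonholes.
With 100 × 3 = 300 positive integers we could place exactly 3 in each, with no class reaching 4.
One more forces some class to hold 4, so 300 + 1 = 301.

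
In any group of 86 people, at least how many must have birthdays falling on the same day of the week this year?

13

There are 7 days of the week, which serve as the pigeonholes.
If each of the 7 days of the week held at most 12, the total would be at most 7 × 12 = 84 < 86, a contradiction.
So at least one holds ⌈86/7⌉ = 13.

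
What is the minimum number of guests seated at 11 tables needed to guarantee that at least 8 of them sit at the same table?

There are 11 tables acting as pigeonholes.
With 11 × 7 = 77 guests we could place exactly 7 in each, with no class reaching 8.
One more forces some class to hold 8, so 77 + 1 = 78.

78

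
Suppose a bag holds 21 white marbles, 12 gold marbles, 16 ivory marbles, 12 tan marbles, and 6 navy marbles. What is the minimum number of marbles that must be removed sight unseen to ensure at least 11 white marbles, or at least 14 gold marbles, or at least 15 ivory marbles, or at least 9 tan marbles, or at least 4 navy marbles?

48

The worst case stops just short of every target: 10 white, all 12 gold, 14 ivory, 8 tan, 3 navy — 10 + 12 + 14 + 8 + 3 = 47 marbles.
One more marble must push some color to its target, so 47 + 1 = 48.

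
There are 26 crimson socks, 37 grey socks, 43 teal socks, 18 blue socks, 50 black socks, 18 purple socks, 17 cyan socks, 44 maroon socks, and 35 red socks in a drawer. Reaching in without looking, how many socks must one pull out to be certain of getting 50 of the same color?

Treat the 9 colors as pigeonholes.
In the worst case we take at most 49 of each color, but all 26 crimson, all 37 grey, all 43 teal, all 18 blue, all 18 purple, all 17 cyan, all 44 maroon, and all 35 red (fewer than 49), giving 26 + 37 + 43 + 18 + 49 + 18 + 17 + 44 + 35 = 287.
One more sock then forces some color to 50, so 287 + 1 = 288.

288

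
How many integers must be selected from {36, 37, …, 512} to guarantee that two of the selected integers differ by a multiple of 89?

Group the integers by remainder mod 89; there are 89 residue classes, each nonempty in this range.
Choosing one from each class (89 integers) avoids any shared remainder.
One more choice must repeat a class, so two differ by a multiple of 89. Hence 89 + 1 = 90.

90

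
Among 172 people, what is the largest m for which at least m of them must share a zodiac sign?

15

The 172 people fall into 12 zodiac signs.
If each of the 12 zodiac signs held at most 14, the total would be at most 12 × 14 = 168 < 172, a contradiction.
So at least one holds ⌈172/12⌉ = 15.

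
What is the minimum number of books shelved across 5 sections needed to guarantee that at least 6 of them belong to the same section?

There are 5 sections acting as pigeonholes.
With 5 × 5 = 25 books we could place exactly 5 in each, with no class reaching 6.
One more forces some class to hold 6, so 25 + 1 = 26.

26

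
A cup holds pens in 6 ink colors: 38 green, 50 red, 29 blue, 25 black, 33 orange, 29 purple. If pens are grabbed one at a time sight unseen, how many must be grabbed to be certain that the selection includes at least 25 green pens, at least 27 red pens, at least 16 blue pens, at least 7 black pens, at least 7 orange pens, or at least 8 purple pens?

The worst case stops just short of every target: 24 green, 26 red, 15 blue, 6 black, 6 orange, 7 purple — 24 + 26 + 15 + 6 + 6 + 7 = 84 pens.
One more pen must push some ink color to its target, so 84 + 1 = 85.

85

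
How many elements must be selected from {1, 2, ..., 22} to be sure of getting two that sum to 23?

Partition {1, …, 22} into 11 pairs: {1,22}, {2,21}, …, {11,12}.
Choosing 11 integers — say the integers 1 through 11 — takes one from each pair and avoids the property.
Choosing 12 forces two into the same pair by pigeonhole, and those sum to 23. So 12.

12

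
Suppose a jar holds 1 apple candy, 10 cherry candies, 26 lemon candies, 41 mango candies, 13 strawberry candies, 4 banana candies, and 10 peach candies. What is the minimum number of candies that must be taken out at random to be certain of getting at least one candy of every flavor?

The hardest flavor to obtain is apple: we could draw every other candy first — 105 − 1 = 104 candies — without a single apple one.
The next draw must be apple, so 104 + 1 = 105.

105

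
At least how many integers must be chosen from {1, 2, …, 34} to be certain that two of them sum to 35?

Partition {1, …, 34} into 17 pairs: {1,34}, {2,33}, …, {17,18}.
Choosing 17 integers — say the integers 1 through 17 — takes one from each pair and avoids the property.
Choosing 18 forces two into the same pair by pigeonhole, and those sum to 35. So 18.

18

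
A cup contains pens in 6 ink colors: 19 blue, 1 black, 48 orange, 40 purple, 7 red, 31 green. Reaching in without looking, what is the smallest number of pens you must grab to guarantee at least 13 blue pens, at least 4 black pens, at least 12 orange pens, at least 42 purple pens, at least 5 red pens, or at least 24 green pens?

92

The worst case stops just short of every target: 12 blue, all 1 black, 11 orange, all 40 purple, 4 red, 23 green — 12 + 1 + 11 + 40 + 4 + 23 = 91 pens.
One more pen must push some ink color to its target, so 91 + 1 = 92.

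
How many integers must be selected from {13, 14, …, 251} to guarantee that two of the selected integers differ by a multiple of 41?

42

Group the integers by remainder mod 41; there are 41 residue classes, each nonempty in this range.
Choosing one from each class (41 integers) avoids any shared remainder.
One more choice must repeat a class, so two differ by a multiple of 41. Hence 41 + 1 = 42.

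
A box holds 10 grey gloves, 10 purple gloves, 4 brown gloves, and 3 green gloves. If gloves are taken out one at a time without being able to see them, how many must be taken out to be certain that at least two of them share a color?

The worst case takes 1 glove of each color without reaching 2 of any: 4 × 1 = 4.
The next glove must bring some color to 2, so 4 + 1 = 5.

5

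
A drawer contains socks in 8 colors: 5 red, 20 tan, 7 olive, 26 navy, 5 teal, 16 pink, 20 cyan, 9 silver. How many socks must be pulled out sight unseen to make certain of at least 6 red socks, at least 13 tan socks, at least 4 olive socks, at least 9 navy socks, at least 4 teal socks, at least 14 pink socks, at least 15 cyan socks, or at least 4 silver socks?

The worst case stops just short of every target: 5 red, 12 tan, 3 olive, 8 navy, 3 teal, 13 pink, 14 cyan, 3 silver — 5 + 12 + 3 + 8 + 3 + 13 + 14 + 3 = 61 socks.
One more sock must push some color to its target, so 61 + 1 = 62.

62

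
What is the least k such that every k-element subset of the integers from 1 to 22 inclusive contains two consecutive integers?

12

Partition {1, …, 22} into 11 pairs: {1,2}, {3,4}, …, {21,22}.
Choosing 11 integers — say the 11 even numbers 2, 4, …, 22 — takes one from each pair and avoids the property.
Choosing 12 forces two into the same pair by pigeonhole, and those are consecutive. So 12.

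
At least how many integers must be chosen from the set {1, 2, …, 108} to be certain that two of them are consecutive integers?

Partition {1, …, 108} into 54 pairs: {1,2}, {3,4}, …, {107,108}.
Choosing 54 integers — say the 54 even numbers 2, 4, …, 108 — takes one from each pair and avoids the property.
Choosing 55 forces two into the same pair by pigeonhole, and those are consecutive. So 55.

55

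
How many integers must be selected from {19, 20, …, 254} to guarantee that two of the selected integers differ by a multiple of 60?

Group the integers by remainder mod 60; there are 60 residue classes, each nonempty in this range.
Choosing one from each class (60 integers) avoids any shared remainder.
One more choice must repeat a class, so two differ by a multiple of 60. Hence 60 + 1 = 61.

61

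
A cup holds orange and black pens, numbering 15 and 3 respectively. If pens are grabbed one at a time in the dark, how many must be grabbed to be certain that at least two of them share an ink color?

The worst case takes 1 pen of each ink color without reaching 2 of any: 2 × 1 = 2.
The next pen must bring some ink color to 2, so 2 + 1 = 3.

3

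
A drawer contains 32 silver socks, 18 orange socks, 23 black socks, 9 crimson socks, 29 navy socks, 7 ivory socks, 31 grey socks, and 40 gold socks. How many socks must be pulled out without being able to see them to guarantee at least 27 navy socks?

187

To avoid navy socks as long as possible, exhaust the other 7 colors first.
The worst case draws every non-navy sock first: 32 + 18 + 23 + 9 + 7 + 31 + 40 = 160.
The next 27 draws are then forced to be navy, giving 160 + 27 = 187.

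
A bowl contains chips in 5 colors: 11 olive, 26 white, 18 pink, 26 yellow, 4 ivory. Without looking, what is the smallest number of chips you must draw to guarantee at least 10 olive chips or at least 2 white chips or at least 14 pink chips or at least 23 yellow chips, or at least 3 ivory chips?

The worst case stops just short of every target: 9 olive, 1 white, 13 pink, 22 yellow, 2 ivory — 9 + 1 + 13 + 22 + 2 = 47 chips.
One more chip must push some color to its target, so 47 + 1 = 48.

48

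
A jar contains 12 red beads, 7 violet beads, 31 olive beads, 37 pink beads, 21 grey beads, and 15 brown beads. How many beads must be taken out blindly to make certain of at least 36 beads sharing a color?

Treat the 6 colors as pigeonholes.
In the worst case we take at most 35 of each color, but all 12 red, all 7 violet, all 31 olive, all 21 grey, and all 15 brown (fewer than 35), giving 12 + 7 + 31 + 35 + 21 + 15 = 121.
One more bead then forces some color to 36, so 121 + 1 = 122.

122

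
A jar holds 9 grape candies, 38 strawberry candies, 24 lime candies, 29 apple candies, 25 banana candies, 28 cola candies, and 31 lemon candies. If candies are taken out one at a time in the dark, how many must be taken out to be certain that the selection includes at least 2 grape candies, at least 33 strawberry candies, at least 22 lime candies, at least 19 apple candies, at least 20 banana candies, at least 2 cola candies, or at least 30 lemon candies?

122

The worst case stops just short of every target: 1 grape, 32 strawberry, 21 lime, 18 apple, 19 banana, 1 cola, 29 lemon — 1 + 32 + 21 + 18 + 19 + 1 + 29 = 121 candies.
One more candy must push some flavor to its target, so 121 + 1 = 122.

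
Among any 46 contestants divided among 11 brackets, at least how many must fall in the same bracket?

The 46 contestants fall into 11 brackets.
If each of the 11 brackets held at most 4, the total would be at most 11 × 4 = 44 < 46, a contradiction.
So at least one holds ⌈46/11⌉ = 5.

5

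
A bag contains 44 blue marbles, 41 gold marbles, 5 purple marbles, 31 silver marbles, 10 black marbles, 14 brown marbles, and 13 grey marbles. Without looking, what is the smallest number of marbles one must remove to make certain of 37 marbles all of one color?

Treat the 7 colors as pigeonholes.
In the worst case we take at most 36 of each color, but all 5 purple, all 31 silver, all 10 black, all 14 brown, and all 13 grey (fewer than 36), giving 36 + 36 + 5 + 31 + 10 + 14 + 13 = 145.
One more marble then forces some color to 37, so 145 + 1 = 146.

146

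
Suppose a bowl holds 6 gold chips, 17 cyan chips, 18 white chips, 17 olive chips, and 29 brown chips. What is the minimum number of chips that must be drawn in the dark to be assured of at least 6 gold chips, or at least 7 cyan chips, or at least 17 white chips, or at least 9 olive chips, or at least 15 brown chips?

Each of the 5 colors has its own threshold; avoid all of them simultaneously.
The worst case stops just short of every target: 5 gold, 6 cyan, 16 white, 8 olive, 14 brown — 5 + 6 + 16 + 8 + 14 = 49 chips.
One more chip must push some color to its target, so 49 + 1 = 50.

50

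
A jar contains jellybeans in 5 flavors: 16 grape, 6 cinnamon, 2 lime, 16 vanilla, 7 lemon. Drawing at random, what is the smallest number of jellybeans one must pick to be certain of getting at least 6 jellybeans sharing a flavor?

Treat the 5 flavors as pigeonholes.
In the worst case we take at most 5 of each flavor, but all 2 lime (fewer than 5), giving 5 + 5 + 2 + 5 + 5 = 22.
One more jellybean then forces some flavor to 6, so 22 + 1 = 23.

23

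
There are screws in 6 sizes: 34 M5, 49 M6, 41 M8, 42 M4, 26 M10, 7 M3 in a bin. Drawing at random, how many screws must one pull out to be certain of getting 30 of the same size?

150

In the worst case we take at most 29 of each size, but all 26 M10 and all 7 M3 (fewer than 29), giving 29 + 29 + 29 + 29 + 26 + 7 = 149.
One more screw then forces some size to 30, so 149 + 1 = 150.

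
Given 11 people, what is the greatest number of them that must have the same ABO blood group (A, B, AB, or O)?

3

The 11 people fall into 4 ABO blood groups.
If each of the 4 ABO blood groups held at most 2, the total would be at most 4 × 2 = 8 < 11, a contradiction.
So at least one holds ⌈11/4⌉ = 3.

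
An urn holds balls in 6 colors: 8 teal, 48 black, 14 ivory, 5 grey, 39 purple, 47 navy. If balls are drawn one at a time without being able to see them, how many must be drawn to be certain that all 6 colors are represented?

157

The hardest color to obtain is grey: we could draw every other ball first — 161 − 5 = 156 balls — without a single grey one.
The next draw must be grey, so 156 + 1 = 157.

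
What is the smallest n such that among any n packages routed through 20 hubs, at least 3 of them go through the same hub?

There are 20 hubs acting as pigeonholes.
With 20 × 2 = 40 packages we could place exactly 2 in each, with no class reaching 3.
One more forces some class to hold 3, so 40 + 1 = 41.

41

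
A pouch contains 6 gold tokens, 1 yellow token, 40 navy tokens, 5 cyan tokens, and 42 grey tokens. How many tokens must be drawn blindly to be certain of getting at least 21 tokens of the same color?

53

In the worst case we take at most 20 of each color, but all 6 gold, all 1 yellow, and all 5 cyan (fewer than 20), giving 6 + 1 + 20 + 5 + 20 = 52.
One more token then forces some color to 21, so 52 + 1 = 53.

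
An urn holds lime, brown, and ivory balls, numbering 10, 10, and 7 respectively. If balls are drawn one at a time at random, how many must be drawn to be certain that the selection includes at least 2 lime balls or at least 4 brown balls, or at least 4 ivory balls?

Each of the 3 colors has its own threshold; avoid all of them simultaneously.
The worst case stops just short of every target: 1 lime, 3 brown, 3 ivory — 1 + 3 + 3 = 7 balls.
One more ball must push some color to its target, so 7 + 1 = 8.

8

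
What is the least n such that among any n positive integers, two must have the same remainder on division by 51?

52

Two integers differ by a multiple of 51 exactly when they share a remainder mod 51.
There are 51 residue classes mod 51, so 51 integers can all lie in distinct classes.
One more integer must repeat a residue, giving a difference divisible by 51. So n = 51 + 1 = 52.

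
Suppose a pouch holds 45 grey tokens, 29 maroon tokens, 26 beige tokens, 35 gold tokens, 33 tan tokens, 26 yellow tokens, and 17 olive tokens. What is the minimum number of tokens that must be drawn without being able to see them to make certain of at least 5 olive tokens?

199

To avoid olive tokens as long as possible, exhaust the other 6 colors first.
The worst case draws every non-olive token first: 45 + 29 + 26 + 35 + 33 + 26 = 194.
The next 5 draws are then forced to be olive, giving 194 + 5 = 199.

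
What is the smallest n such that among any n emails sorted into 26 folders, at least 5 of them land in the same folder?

105

There are 26 folders acting as pigeonholes.
With 26 × 4 = 104 emails we could place exactly 4 in each, with no class reaching 5.
One more forces some class to hold 5, so 104 + 1 = 105.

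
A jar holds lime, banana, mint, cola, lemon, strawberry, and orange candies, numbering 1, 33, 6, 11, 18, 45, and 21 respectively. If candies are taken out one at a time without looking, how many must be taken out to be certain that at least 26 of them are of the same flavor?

In the worst case we take at most 25 of each flavor, but all 1 lime, all 6 mint, all 11 cola, all 18 lemon, and all 21 orange (fewer than 25), giving 1 + 25 + 6 + 11 + 18 + 25 + 21 = 107.
One more candy then forces some flavor to 26, so 107 + 1 = 108.

108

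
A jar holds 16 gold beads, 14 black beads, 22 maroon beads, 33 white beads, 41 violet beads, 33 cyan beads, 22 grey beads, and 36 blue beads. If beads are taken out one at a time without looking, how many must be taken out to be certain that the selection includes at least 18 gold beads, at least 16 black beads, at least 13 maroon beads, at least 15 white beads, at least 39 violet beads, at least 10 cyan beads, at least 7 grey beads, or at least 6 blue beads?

115

The worst case stops just short of every target: all 16 gold, all 14 black, 12 maroon, 14 white, 38 violet, 9 cyan, 6 grey, 5 blue — 16 + 14 + 12 + 14 + 38 + 9 + 6 + 5 = 114 beads.
One more bead must push some color to its target, so 114 + 1 = 115.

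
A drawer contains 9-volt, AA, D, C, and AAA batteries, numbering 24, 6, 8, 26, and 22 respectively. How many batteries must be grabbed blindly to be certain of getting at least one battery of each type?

The hardest type to obtain is AA: we could draw every other battery first — 86 − 6 = 80 batteries — without a single AA one.
The next draw must be AA, so 80 + 1 = 81.

81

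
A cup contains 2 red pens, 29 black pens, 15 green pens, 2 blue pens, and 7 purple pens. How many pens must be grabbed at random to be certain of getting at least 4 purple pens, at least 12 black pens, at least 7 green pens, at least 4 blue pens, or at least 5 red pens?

25

The worst case stops just short of every target: all 2 red, 11 black, 6 green, all 2 blue, 3 purple — 2 + 11 + 6 + 2 + 3 = 24 pens.
One more pen must push some ink color to its target, so 24 + 1 = 25.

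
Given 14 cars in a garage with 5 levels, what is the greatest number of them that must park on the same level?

If each of the 5 levels held at most 2, the total would be at most 5 × 2 = 10 < 14, a contradiction.
So at least one holds ⌈14/5⌉ = 3.

3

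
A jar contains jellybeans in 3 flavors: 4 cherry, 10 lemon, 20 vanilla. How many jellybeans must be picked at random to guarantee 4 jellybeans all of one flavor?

10

The worst case takes 3 jellybeans of each flavor without reaching 4 of any: 3 × 3 = 9.
The next jellybean must bring some flavor to 4, so 9 + 1 = 10.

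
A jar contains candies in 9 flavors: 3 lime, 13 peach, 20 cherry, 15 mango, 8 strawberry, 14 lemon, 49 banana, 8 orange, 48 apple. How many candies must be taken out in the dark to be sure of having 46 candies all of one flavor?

Treat the 9 flavors as pigeonholes.
In the worst case we take at most 45 of each flavor, but all 3 lime, all 13 peach, all 20 cherry, all 15 mango, all 8 strawberry, all 14 lemon, and all 8 orange (fewer than 45), giving 3 + 13 + 20 + 15 + 8 + 14 + 45 + 8 + 45 = 171.
One more candy then forces some flavor to 46, so 171 + 1 = 172.

172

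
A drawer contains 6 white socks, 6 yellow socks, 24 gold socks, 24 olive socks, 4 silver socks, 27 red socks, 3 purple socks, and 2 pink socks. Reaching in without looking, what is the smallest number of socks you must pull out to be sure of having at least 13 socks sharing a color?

Treat the 8 colors as pigeonholes.
In the worst case we take at most 12 of each color, but all 6 white, all 6 yellow, all 4 silver, all 3 purple, and all 2 pink (fewer than 12), giving 6 + 6 + 12 + 12 + 4 + 12 + 3 + 2 = 57.
One more sock then forces some color to 13, so 57 + 1 = 58.

58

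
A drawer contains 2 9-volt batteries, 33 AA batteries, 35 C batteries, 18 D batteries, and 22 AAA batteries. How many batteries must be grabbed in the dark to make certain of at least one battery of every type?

109

The hardest type to obtain is 9-volt: we could draw every other battery first — 110 − 2 = 108 batteries — without a single 9-volt one.
The next draw must be 9-volt, so 108 + 1 = 109.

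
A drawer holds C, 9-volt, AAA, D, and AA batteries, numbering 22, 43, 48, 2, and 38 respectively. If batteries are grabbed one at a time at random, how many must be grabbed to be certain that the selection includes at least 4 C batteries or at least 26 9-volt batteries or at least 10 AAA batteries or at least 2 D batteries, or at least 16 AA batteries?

54

The worst case stops just short of every target: 3 C, 25 9-volt, 9 AAA, 1 D, 15 AA — 3 + 25 + 9 + 1 + 15 = 53 batteries.
One more battery must push some type to its target, so 53 + 1 = 54.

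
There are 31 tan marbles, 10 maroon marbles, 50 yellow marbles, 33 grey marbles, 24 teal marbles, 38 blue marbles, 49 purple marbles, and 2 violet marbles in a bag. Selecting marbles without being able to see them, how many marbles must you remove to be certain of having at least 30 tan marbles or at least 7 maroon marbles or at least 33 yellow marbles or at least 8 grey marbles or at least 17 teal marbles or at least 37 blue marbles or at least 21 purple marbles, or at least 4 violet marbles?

The worst case stops just short of every target: 29 tan, 6 maroon, 32 yellow, 7 grey, 16 teal, 36 blue, 20 purple, all 2 violet — 29 + 6 + 32 + 7 + 16 + 36 + 20 + 2 = 148 marbles.
One more marble must push some color to its target, so 148 + 1 = 149.

149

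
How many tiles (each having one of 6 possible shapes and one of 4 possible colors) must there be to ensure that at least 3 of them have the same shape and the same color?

There are 6 × 4 = 24 (shape, color) combinations acting as pigeonholes.
With 24 × 2 = 48 tiles we could place exactly 2 in each, with no (shape, color) pair reaching 3.
One more forces some (shape, color) pair to hold 3, so 48 + 1 = 49.

49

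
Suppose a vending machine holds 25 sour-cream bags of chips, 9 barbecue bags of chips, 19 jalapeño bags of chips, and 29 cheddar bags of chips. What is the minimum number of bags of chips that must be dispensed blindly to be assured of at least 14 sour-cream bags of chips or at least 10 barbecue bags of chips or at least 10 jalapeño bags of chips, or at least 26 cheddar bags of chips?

57

The worst case stops just short of every target: 13 sour-cream, 9 barbecue, 9 jalapeño, 25 cheddar — 13 + 9 + 9 + 25 = 56 bags of chips.
One more bag of chips must push some flavor to its target, so 56 + 1 = 57.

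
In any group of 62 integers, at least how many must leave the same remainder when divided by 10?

7

If each of the 10 residue classes modulo 10 held at most 6, the total would be at most 10 × 6 = 60 < 62, a contradiction.
So at least one holds ⌈62/10⌉ = 7.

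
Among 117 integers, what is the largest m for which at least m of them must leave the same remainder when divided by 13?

The 117 integers fall into 13 residue classes modulo 13.
If each of the 13 residue classes modulo 13 held at most 8, the total would be at most 13 × 8 = 104 < 117, a contradiction.
So at least one holds ⌈117/13⌉ = 9.

9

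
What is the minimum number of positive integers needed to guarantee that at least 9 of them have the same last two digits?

There are 100 possible two-digit endings acting as pigeonholes.
With 100 × 8 = 800 positive integers we could place exactly 8 in each, with no class reaching 9.
One more forces some class to hold 9, so 800 + 1 = 801.

801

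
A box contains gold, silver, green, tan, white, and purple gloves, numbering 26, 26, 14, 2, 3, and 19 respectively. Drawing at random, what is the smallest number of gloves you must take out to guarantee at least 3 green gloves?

79

The worst case draws every non-green glove first: 26 + 26 + 2 + 3 + 19 = 76.
The next 3 draws are then forced to be green, giving 76 + 3 = 79.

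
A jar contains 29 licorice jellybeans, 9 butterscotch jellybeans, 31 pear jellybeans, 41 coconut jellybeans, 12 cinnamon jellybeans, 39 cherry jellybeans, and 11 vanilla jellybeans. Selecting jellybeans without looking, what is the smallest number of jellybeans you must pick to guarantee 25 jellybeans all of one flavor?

129

In the worst case we take at most 24 of each flavor, but all 9 butterscotch, all 12 cinnamon, and all 11 vanilla (fewer than 24), giving 24 + 9 + 24 + 24 + 12 + 24 + 11 = 128.
One more jellybean then forces some flavor to 25, so 128 + 1 = 129.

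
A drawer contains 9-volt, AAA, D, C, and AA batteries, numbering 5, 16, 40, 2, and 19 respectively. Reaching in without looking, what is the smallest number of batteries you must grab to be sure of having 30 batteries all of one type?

72

Treat the 5 types as pigeonholes.
In the worst case we take at most 29 of each type, but all 5 9-volt, all 16 AAA, all 2 C, and all 19 AA (fewer than 29), giving 5 + 16 + 29 + 2 + 19 = 71.
One more battery then forces some type to 30, so 71 + 1 = 72.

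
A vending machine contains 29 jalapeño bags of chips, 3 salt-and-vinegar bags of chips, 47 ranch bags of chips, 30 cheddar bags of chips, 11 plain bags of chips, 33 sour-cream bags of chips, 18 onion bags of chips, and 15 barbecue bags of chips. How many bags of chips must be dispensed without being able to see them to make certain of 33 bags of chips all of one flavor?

Treat the 8 flavors as pigeonholes.
In the worst case we take at most 32 of each flavor, but all 29 jalapeño, all 3 salt-and-vinegar, all 30 cheddar, all 11 plain, all 18 onion, and all 15 barbecue (fewer than 32), giving 29 + 3 + 32 + 30 + 11 + 32 + 18 + 15 = 170.
One more bag of chips then forces some flavor to 33, so 170 + 1 = 171.

171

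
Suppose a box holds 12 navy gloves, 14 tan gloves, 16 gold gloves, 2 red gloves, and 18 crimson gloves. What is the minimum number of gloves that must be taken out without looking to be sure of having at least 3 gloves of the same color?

Treat the 5 colors as pigeonholes.
The worst case takes 2 gloves of each color without reaching 3 of any: 5 × 2 = 10.
The next glove must bring some color to 3, so 10 + 1 = 11.

11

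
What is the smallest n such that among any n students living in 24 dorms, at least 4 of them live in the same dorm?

There are 24 dorms acting as pigeonholes.
With 24 × 3 = 72 students we could place exactly 3 in each, with no class reaching 4.
One more forces some class to hold 4, so 72 + 1 = 73.

73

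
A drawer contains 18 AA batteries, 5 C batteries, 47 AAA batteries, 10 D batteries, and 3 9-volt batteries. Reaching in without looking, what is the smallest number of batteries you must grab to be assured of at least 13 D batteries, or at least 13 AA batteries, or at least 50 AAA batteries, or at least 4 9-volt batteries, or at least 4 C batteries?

76

The worst case stops just short of every target: 12 AA, 3 C, all 47 AAA, all 10 D, 3 9-volt — 12 + 3 + 47 + 10 + 3 = 75 batteries.
One more battery must push some type to its target, so 75 + 1 = 76.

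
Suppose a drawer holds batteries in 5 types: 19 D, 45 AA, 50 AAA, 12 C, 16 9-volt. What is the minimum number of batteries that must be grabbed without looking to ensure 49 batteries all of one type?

141

In the worst case we take at most 48 of each type, but all 19 D, all 45 AA, all 12 C, and all 16 9-volt (fewer than 48), giving 19 + 45 + 48 + 12 + 16 = 140.
One more battery then forces some type to 49, so 140 + 1 = 141.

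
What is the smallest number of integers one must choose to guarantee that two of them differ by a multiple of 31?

Two integers differ by a multiple of 31 exactly when they share a remainder mod 31.
There are 31 residue classes mod 31, so 31 integers can all lie in distinct classes.
One more integer must repeat a residue, giving a difference divisible by 31. So n = 31 + 1 = 32.

32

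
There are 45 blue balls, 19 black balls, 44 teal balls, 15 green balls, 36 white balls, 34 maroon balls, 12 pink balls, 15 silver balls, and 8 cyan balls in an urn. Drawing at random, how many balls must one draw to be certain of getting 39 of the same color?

In the worst case we take at most 38 of each color, but all 19 black, all 15 green, all 36 white, all 34 maroon, all 12 pink, all 15 silver, and all 8 cyan (fewer than 38), giving 38 + 19 + 38 + 15 + 36 + 34 + 12 + 15 + 8 = 215.
One more ball then forces some color to 39, so 215 + 1 = 216.

216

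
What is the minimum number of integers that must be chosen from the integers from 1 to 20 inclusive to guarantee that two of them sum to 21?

Partition {1, …, 20} into 10 pairs: {1,20}, {2,19}, …, {10,11}.
Choosing 10 integers — say the integers 1 through 10 — takes one from each pair and avoids the property.
Choosing 11 forces two into the same pair by pigeonhole, and those sum to 21. So 11.

11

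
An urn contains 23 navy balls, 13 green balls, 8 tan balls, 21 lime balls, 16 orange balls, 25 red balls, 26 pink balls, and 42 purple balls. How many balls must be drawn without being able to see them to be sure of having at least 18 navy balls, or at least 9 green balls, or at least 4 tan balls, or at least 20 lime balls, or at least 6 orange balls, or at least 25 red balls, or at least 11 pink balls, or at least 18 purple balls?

The worst case stops just short of every target: 17 navy, 8 green, 3 tan, 19 lime, 5 orange, 24 red, 10 pink, 17 purple — 17 + 8 + 3 + 19 + 5 + 24 + 10 + 17 = 103 balls.
One more ball must push some color to its target, so 103 + 1 = 104.

104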